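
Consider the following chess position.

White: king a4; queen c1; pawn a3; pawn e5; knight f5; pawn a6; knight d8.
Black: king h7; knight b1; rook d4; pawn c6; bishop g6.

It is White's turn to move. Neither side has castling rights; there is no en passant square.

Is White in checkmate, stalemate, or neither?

neither

White to move; white king on a4.
In check: yes, from the black rook on d4.
Legal moves for White: Ka5, Kb3, Nxd4, Qc4.
White is in check but has 4 legal moves → neither.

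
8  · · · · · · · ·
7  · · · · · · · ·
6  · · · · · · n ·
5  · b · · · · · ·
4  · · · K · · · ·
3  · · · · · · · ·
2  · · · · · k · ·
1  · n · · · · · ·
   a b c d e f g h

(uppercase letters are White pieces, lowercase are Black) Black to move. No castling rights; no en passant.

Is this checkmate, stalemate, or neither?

Black to move; black king on f2.
In check: no.
Legal moves for Black include: Nh8, Nf8, Ne7, Ne5, Nh4, Nf4, Be8, Bd7, Bc6, Ba6, Bc4, Ba4, Bd3, Be2, Bf1, Kg3, Kf3, Kg2, ... (list truncated; more exist).
Black has legal moves and is not in check → neither.

neither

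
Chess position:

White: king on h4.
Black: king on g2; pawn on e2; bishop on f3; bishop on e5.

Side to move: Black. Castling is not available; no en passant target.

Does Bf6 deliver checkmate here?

yes

After Bf6: white king on h4; in check: yes, from the black bishop on f6.
King squares — g3: attacked by Kg2; h3: attacked by Kg2; g4: attacked by Bf3; g5: attacked by Bf6; h5: attacked by Bf3.
White has no legal moves → checkmate.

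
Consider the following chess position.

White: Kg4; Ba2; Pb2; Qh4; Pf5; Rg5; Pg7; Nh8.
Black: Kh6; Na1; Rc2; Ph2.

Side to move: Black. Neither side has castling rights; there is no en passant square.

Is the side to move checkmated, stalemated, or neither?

Black to move; black king on h6.
In check: yes, from the white queen on h4.
King squares — g5: attacked by Kg4; h5: attacked by Kg4; g6: attacked by Pf5; g7: attacked by Rg5; h7: attacked by Qh4.
Legal moves for Black: none.
In check with no legal moves → checkmate.

checkmate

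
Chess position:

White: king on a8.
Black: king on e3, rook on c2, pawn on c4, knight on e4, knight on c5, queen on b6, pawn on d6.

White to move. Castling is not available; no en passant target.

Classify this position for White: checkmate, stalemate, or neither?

stalemate

White to move; white king on a8.
In check: no.
King squares — a7: attacked by Qb6; b7: attacked by Nc5; b8: attacked by Qb6.
Legal moves for White: none.
Not in check and no legal moves → stalemate.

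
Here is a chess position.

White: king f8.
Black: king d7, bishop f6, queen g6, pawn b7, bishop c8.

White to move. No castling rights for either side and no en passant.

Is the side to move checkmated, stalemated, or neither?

stalemate

White to move; white king on f8.
In check: no.
King squares — e7: attacked by Bf6; f7: attacked by Qg6; g7: attacked by Bf6; e8: attacked by Qg6; g8: attacked by Qg6.
Legal moves for White: none.
Not in check and no legal moves → stalemate.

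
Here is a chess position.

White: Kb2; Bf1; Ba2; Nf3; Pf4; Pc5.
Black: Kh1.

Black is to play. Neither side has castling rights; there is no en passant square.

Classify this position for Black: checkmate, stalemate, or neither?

Black to move; black king on h1.
In check: no.
King squares — g1: attacked by Nf3; g2: attacked by Bf1; h2: attacked by Nf3.
Legal moves for Black: none.
Not in check and no legal moves → stalemate.

stalemate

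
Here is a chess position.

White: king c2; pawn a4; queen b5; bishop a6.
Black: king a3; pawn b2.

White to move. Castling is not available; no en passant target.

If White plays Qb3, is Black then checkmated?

yes

After Qb3: black king on a3; in check: yes, from the white queen on b3.
King squares — a2: attacked by Qb3; b2: own pawn; b3: attacked by Kc2; a4: attacked by Qb3; b4: attacked by Qb3.
Black has no legal moves → checkmate.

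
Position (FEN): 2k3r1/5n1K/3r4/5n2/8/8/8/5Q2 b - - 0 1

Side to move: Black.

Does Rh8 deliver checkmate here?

yes

After Rh8: white king on h7; in check: yes, from the black rook on h8.
King squares — g6: attacked by Rd6; h6: attacked by Nf5; g7: attacked by Nf5; g8: attacked by Rh8; h8: attacked by Nf7.
White has no legal moves → checkmate.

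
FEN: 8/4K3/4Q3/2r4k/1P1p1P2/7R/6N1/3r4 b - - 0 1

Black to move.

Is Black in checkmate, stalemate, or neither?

checkmate

Black to move; black king on h5.
In check: yes, from the white rook on h3.
King squares — g4: attacked by Qe6; h4: attacked by Ng2; g5: attacked by Pf4; g6: attacked by Qe6; h6: attacked by Rh3.
Legal moves for Black: none.
In check with no legal moves → checkmate.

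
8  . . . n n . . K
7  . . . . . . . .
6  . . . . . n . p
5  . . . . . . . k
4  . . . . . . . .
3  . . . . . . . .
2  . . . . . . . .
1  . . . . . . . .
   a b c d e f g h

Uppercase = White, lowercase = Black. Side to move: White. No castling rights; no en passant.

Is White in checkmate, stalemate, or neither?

White to move; white king on h8.
In check: no.
King squares — g7: attacked by Ne8; h7: attacked by Nf6; g8: attacked by Nf6.
Legal moves for White: none.
Not in check and no legal moves → stalemate.

stalemate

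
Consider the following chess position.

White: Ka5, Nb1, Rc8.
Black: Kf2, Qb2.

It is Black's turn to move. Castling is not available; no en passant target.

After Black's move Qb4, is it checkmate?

no

After Qb4: white king on a5; in check: yes, from the black queen on b4.
White has 2 legal replies: Ka6, Kxb4.
In check but a legal move exists → not checkmate.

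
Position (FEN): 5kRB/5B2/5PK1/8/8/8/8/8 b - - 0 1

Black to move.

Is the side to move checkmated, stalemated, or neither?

checkmate

Black to move; black king on f8.
In check: yes, from the white rook on g8.
King squares — e7: attacked by Pf6; f7: attacked by Kg6; g7: attacked by Pf6; e8: attacked by Bf7; g8: attacked by Bf7.
Legal moves for Black: none.
In check with no legal moves → checkmate.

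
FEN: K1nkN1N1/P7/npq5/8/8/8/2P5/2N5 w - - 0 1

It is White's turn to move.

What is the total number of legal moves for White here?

0

White to move; king on a8.
In check: yes, from the black queen on c6.
Legal moves: none.
Count: 0.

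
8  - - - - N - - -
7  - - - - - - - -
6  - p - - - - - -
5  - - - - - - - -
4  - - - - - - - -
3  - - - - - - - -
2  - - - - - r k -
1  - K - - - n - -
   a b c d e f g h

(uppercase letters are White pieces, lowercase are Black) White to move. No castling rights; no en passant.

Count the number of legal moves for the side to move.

White to move; king on b1.
In check: no.
Legal moves: Ng7, Nc7, Nf6, Nd6, Kc1, Ka1.
Count: 6.

6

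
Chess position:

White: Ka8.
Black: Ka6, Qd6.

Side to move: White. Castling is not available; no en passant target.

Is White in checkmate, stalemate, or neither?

stalemate

White to move; white king on a8.
In check: no.
King squares — a7: attacked by Ka6; b7: attacked by Ka6; b8: attacked by Qd6.
Legal moves for White: none.
Not in check and no legal moves → stalemate.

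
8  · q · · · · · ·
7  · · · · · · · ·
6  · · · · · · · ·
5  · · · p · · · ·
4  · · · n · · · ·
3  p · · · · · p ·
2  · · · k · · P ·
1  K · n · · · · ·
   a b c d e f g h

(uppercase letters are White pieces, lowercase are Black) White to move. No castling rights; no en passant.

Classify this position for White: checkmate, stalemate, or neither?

White to move; white king on a1.
In check: no.
King squares — b1: attacked by Qb8; a2: attacked by Nc1; b2: attacked by Pa3.
Legal moves for White: none.
Not in check and no legal moves → stalemate.

stalemate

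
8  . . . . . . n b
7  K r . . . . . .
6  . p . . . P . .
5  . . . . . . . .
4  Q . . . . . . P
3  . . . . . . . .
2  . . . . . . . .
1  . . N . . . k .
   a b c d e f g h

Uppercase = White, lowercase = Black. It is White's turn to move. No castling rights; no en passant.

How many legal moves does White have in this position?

3

White to move; king on a7.
In check: yes, from the black rook on b7.
Legal moves: Ka8, Kxb7, Ka6.
Count: 3.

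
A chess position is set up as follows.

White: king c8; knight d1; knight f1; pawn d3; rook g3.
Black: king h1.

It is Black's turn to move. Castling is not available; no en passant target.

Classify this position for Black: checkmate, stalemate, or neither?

stalemate

Black to move; black king on h1.
In check: no.
King squares — g1: attacked by Rg3; g2: attacked by Rg3; h2: attacked by Nf1.
Legal moves for Black: none.
Not in check and no legal moves → stalemate.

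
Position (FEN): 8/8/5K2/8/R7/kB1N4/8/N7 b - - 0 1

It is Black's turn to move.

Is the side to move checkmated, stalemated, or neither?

checkmate

Black to move; black king on a3.
In check: yes, from the white rook on a4.
King squares — a2: attacked by Bb3; b2: attacked by Nd3; b3: attacked by Na1; a4: attacked by Bb3; b4: attacked by Nd3.
Legal moves for Black: none.
In check with no legal moves → checkmate.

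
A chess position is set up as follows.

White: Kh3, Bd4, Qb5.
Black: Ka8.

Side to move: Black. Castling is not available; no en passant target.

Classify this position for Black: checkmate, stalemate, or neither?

Black to move; black king on a8.
In check: no.
King squares — a7: attacked by Bd4; b7: attacked by Qb5; b8: attacked by Qb5.
Legal moves for Black: none.
Not in check and no legal moves → stalemate.

stalemate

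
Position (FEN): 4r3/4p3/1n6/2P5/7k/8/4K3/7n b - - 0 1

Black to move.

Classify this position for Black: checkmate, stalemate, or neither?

Black to move; black king on h4.
In check: no.
Legal moves for Black include: Rh8, Rg8, Rf8, Rd8, Rc8, Rb8, Ra8, Nc8, Na8, Nd7, Nd5, Nc4, Na4, Kh5, Kg5, Kg4, Kh3, Kg3, ... (list truncated; more exist).
Black has legal moves and is not in check → neither.

neither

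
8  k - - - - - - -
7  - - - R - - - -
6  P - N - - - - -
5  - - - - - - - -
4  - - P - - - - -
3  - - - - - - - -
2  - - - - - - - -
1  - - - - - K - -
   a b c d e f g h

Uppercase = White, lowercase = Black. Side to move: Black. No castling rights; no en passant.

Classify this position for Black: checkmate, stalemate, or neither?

Black to move; black king on a8.
In check: no.
King squares — a7: attacked by Nc6; b7: attacked by Pa6; b8: attacked by Nc6.
Legal moves for Black: none.
Not in check and no legal moves → stalemate.

stalemate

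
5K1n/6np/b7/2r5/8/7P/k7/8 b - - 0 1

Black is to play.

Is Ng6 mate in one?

After Ng6: white king on f8; in check: yes, from the black knight on g6.
White has 3 legal replies: Kg8, Kxg7, Kf7.
In check but a legal move exists → not checkmate.

no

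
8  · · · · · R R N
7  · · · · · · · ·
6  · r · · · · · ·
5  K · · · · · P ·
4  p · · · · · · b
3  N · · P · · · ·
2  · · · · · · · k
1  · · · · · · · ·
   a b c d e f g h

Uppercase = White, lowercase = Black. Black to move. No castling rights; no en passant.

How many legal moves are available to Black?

Black to move; king on h2.
In check: no.
Legal moves: Rb8, Rb7, Rh6, Rg6, Rf6, Re6, Rd6, Rc6, Ra6+, Rb5+, Rb4, Rb3, Rb2, Rb1, Bxg5, Bg3, Bf2, Be1+, Kh3, Kg3, Kg2, Kh1, Kg1.
Count: 23.

23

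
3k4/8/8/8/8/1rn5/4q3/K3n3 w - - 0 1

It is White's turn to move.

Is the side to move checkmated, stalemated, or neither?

stalemate

White to move; white king on a1.
In check: no.
King squares — b1: attacked by Rb3; a2: attacked by Qe2; b2: attacked by Qe2.
Legal moves for White: none.
Not in check and no legal moves → stalemate.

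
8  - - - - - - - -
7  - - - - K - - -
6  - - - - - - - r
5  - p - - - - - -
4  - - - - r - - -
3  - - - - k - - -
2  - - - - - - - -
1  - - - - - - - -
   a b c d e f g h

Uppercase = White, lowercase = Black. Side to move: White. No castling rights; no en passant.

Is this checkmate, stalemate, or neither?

White to move; white king on e7.
In check: yes, from the black rook on e4.
Legal moves for White: Kf8, Kd8, Kf7, Kd7.
White is in check but has 4 legal moves → neither.

neither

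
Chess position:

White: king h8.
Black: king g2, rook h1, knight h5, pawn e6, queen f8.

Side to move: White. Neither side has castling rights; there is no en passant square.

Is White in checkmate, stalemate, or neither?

White to move; white king on h8.
In check: yes, from the black queen on f8.
King squares — g7: attacked by Nh5; h7: available; g8: attacked by Qf8.
Legal moves for White: Kh7.
White is in check but has 1 legal move → neither.

neither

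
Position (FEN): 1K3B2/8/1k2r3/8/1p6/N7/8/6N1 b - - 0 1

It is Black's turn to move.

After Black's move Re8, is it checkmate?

After Re8: white king on b8; in check: yes, from the black rook on e8.
King squares — a7: attacked by Kb6; b7: attacked by Kb6; c7: attacked by Kb6; a8: attacked by Re8; c8: attacked by Re8.
White has no legal moves → checkmate.

yes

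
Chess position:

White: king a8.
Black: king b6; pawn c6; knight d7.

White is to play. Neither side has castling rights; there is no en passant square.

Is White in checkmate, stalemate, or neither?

White to move; white king on a8.
In check: no.
King squares — a7: attacked by Kb6; b7: attacked by Kb6; b8: attacked by Nd7.
Legal moves for White: none.
Not in check and no legal moves → stalemate.

stalemate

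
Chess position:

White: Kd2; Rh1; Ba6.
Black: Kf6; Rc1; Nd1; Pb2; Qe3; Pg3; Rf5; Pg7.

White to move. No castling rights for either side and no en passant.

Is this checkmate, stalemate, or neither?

White to move; white king on d2.
In check: yes, from the black queen on e3.
King squares — c1: attacked by Pb2; d1: attacked by Rc1; e1: attacked by Qe3; c2: attacked by Rc1; e2: attacked by Qe3; c3: attacked by Rc1; d3: attacked by Qe3; e3: attacked by Nd1.
Legal moves for White: none.
In check with no legal moves → checkmate.

checkmate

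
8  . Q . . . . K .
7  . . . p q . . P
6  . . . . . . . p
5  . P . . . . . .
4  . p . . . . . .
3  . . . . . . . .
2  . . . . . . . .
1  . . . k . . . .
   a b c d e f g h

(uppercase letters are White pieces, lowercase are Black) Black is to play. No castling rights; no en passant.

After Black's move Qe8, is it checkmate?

no

After Qe8: white king on g8; in check: yes, from the black queen on e8.
White has 2 legal replies: Kg7, Qxe8.
In check but a legal move exists → not checkmate.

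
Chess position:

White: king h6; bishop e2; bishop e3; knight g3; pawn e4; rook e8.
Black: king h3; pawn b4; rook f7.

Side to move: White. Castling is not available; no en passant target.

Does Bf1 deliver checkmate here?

no

After Bf1: black king on h3; in check: yes, from the white bishop on f1.
Black has 5 legal replies: Kh4, Kg4, Kxg3, Kh2, Rxf1.
In check but a legal move exists → not checkmate.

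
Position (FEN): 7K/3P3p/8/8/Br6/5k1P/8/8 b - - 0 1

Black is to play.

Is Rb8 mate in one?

After Rb8: white king on h8; in check: yes, from the black rook on b8.
White has 6 legal replies: Kxh7, Kg7, d8=Q, d8=R, d8=B, d8=N.
In check but a legal move exists → not checkmate.

no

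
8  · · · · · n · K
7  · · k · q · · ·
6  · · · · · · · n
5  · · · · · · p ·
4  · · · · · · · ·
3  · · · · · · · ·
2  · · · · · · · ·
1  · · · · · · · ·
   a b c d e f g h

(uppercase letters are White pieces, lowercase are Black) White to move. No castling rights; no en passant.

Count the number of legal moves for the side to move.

0

White to move; king on h8.
In check: no.
Legal moves: none.
Count: 0.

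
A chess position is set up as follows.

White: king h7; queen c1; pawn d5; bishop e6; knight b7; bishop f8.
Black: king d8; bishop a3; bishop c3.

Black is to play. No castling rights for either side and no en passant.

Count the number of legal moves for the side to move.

2

Black to move; king on d8.
In check: yes, from the white knight on b7.
Legal moves: Ke8, Kc7.
Count: 2.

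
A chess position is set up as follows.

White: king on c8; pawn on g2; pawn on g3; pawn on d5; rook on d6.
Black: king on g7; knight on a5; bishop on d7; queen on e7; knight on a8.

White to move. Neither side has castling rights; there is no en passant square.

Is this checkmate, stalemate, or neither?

White to move; white king on c8.
In check: yes, from the black bishop on d7.
King squares — b7: attacked by Na5; c7: attacked by Na8; d7: attacked by Qe7; b8: available; d8: attacked by Qe7.
Legal moves for White: Kb8, Rxd7.
White is in check but has 2 legal moves → neither.

neither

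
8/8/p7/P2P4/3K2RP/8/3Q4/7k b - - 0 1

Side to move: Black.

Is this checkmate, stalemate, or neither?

stalemate

Black to move; black king on h1.
In check: no.
King squares — g1: attacked by Rg4; g2: attacked by Qd2; h2: attacked by Qd2.
Legal moves for Black: none.
Not in check and no legal moves → stalemate.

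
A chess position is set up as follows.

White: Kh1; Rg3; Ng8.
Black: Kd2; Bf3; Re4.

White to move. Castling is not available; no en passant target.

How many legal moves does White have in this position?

White to move; king on h1.
In check: yes, from the black bishop on f3.
Legal moves: Kh2, Kg1, Rxf3, Rg2+.
Count: 4.

4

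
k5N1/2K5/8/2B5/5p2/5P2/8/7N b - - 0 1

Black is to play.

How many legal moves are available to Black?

Black to move; king on a8.
In check: no.
Legal moves: none.
Count: 0.

0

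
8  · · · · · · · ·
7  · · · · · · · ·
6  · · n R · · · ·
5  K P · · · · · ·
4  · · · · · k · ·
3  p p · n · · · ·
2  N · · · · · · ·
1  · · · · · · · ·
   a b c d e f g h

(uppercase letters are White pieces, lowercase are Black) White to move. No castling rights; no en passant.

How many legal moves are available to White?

White to move; king on a5.
In check: yes, from the black knight on c6.
Legal moves: Kb6, Ka6, Ka4, Rxc6, bxc6.
Count: 5.

5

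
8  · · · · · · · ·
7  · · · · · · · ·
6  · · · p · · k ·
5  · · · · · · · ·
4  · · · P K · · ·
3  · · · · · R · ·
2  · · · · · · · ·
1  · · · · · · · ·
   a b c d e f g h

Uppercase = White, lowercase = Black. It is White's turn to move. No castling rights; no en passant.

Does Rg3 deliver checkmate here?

After Rg3: black king on g6; in check: yes, from the white rook on g3.
Black has 5 legal replies: Kh7, Kf7, Kh6, Kf6, Kh5.
In check but a legal move exists → not checkmate.

no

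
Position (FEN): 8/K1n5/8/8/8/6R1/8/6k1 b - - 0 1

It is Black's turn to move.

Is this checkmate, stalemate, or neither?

neither

Black to move; black king on g1.
In check: yes, from the white rook on g3.
Legal moves for Black: Kh2, Kf2, Kh1, Kf1.
Black is in check but has 4 legal moves → neither.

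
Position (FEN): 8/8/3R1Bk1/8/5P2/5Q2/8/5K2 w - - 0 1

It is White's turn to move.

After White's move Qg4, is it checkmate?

no

After Qg4: black king on g6; in check: yes, from the white queen on g4.
Black has 3 legal replies: Kh7, Kf7, Kh6.
In check but a legal move exists → not checkmate.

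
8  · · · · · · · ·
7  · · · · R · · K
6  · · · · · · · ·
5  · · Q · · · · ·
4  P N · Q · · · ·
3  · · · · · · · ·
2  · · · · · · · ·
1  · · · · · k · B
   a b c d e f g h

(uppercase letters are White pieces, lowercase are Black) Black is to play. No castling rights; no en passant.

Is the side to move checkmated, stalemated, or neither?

stalemate

Black to move; black king on f1.
In check: no.
King squares — e1: attacked by Re7; g1: attacked by Qd4; e2: attacked by Re7; f2: attacked by Qd4; g2: attacked by Bh1.
Legal moves for Black: none.
Not in check and no legal moves → stalemate.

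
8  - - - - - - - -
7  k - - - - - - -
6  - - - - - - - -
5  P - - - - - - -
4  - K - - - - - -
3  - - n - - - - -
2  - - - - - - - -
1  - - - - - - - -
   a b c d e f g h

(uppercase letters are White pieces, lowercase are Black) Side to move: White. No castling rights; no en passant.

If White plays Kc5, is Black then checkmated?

no

After Kc5: black king on a7; in check: no.
Black is not in check, so this cannot be checkmate.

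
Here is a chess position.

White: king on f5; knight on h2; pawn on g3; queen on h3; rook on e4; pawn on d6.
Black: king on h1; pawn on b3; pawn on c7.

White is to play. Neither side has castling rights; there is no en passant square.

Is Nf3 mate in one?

After Nf3: black king on h1; in check: yes, from the white queen on h3.
King squares — g1: attacked by Nf3; g2: attacked by Qh3; h2: attacked by Nf3.
Black has no legal moves → checkmate.

yes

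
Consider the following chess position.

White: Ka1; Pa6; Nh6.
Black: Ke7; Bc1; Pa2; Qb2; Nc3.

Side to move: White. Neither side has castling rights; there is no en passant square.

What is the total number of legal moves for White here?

0

White to move; king on a1.
In check: yes, from the black queen on b2.
Legal moves: none.
Count: 0.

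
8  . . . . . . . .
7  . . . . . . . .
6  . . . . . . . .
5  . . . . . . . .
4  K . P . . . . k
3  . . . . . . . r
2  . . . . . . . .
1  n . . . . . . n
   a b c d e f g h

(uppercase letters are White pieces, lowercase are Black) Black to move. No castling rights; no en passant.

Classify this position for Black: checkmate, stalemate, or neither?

Black to move; black king on h4.
In check: no.
Legal moves for Black: Kh5, Kg5, Kg4, Kg3, Rg3, Rf3, Re3, Rd3, Rc3, Rb3, Ra3+, Rh2, Ng3, Nf2, Nb3, Nc2.
Black has 16 legal moves and is not in check → neither.

neither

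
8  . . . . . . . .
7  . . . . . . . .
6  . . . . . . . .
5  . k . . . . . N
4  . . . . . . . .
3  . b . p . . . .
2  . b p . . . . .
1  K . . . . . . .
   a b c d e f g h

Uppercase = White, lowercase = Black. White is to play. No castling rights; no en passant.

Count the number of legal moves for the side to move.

1

White to move; king on a1.
In check: yes, from the black bishop on b2.
Legal moves: Kxb2.
Count: 1.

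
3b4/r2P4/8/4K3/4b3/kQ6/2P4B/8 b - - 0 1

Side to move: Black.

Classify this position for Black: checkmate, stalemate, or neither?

Black to move; black king on a3.
In check: yes, from the white queen on b3.
King squares — a2: attacked by Qb3; b2: attacked by Qb3; b3: attacked by Pc2; a4: attacked by Qb3; b4: attacked by Qb3.
Legal moves for Black: none.
In check with no legal moves → checkmate.

checkmate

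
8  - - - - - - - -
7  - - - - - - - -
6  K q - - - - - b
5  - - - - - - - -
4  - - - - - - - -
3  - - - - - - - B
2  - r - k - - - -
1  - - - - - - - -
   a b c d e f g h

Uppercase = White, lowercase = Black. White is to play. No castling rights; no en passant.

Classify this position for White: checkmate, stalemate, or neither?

checkmate

White to move; white king on a6.
In check: yes, from the black queen on b6.
King squares — a5: attacked by Qb6; b5: attacked by Rb2; b6: attacked by Rb2; a7: attacked by Qb6; b7: attacked by Qb6.
Legal moves for White: none.
In check with no legal moves → checkmate.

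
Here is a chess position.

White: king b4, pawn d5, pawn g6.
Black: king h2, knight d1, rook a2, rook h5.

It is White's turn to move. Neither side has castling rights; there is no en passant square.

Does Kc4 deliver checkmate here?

no

After Kc4: black king on h2; in check: no.
Black is not in check, so this cannot be checkmate.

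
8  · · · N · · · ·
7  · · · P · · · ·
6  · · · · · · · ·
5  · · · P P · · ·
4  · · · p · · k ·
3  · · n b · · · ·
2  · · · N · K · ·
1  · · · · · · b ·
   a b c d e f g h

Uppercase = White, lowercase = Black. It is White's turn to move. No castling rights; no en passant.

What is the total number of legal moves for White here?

3

White to move; king on f2.
In check: yes, from the black bishop on g1.
Legal moves: Kg2, Kxg1, Ke1.
Count: 3.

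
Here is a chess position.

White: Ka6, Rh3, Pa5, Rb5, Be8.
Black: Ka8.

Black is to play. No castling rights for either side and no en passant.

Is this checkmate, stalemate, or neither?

Black to move; black king on a8.
In check: no.
King squares — a7: attacked by Ka6; b7: attacked by Rb5; b8: attacked by Rb5.
Legal moves for Black: none.
Not in check and no legal moves → stalemate.

stalemate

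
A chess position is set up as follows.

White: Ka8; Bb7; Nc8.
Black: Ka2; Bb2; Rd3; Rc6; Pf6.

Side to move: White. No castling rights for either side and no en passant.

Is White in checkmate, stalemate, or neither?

neither

White to move; white king on a8.
In check: no.
Legal moves for White: Ne7, Na7, Nd6, Nb6, Kb8, Ka7, Bxc6, Ba6.
White has 8 legal moves and is not in check → neither.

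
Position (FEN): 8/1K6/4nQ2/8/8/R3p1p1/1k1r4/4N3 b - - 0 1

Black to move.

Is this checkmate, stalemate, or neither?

Black to move; black king on b2.
In check: yes, from the white queen on f6.
King squares — a1: attacked by Ra3; b1: available; c1: available; a2: attacked by Ra3; c2: attacked by Ne1; a3: available; b3: attacked by Ra3; c3: attacked by Ra3.
Legal moves for Black: Kxa3, Kc1, Kb1, Nd4, Rd4.
Black is in check but has 5 legal moves → neither.

neither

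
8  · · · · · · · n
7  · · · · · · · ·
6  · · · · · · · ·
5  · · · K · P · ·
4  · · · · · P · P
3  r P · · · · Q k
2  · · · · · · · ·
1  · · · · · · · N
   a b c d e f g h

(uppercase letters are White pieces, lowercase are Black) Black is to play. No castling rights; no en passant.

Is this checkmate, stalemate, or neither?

Black to move; black king on h3.
In check: yes, from the white queen on g3.
King squares — g2: attacked by Qg3; h2: attacked by Qg3; g3: attacked by Nh1; g4: attacked by Qg3; h4: attacked by Qg3.
Legal moves for Black: none.
In check with no legal moves → checkmate.

checkmate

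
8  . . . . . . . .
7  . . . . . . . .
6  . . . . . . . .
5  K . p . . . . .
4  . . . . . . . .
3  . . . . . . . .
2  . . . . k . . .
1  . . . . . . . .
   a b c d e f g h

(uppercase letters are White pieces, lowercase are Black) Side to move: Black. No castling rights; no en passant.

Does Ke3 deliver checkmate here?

After Ke3: white king on a5; in check: no.
White is not in check, so this cannot be checkmate.

no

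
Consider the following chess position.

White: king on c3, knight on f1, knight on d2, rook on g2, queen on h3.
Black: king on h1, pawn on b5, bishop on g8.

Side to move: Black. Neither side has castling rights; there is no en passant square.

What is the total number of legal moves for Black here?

Black to move; king on h1.
In check: yes, from the white queen on h3.
Legal moves: none.
Count: 0.

0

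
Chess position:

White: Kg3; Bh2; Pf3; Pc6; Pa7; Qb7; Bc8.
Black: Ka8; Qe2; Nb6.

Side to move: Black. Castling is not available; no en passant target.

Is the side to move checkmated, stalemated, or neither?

Black to move; black king on a8.
In check: yes, from the white queen on b7.
King squares — a7: attacked by Qb7; b7: attacked by Pc6; b8: attacked by Pa7.
Legal moves for Black: none.
In check with no legal moves → checkmate.

checkmate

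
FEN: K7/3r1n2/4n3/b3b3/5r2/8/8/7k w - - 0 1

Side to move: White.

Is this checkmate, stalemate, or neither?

White to move; white king on a8.
In check: no.
King squares — a7: attacked by Rd7; b7: attacked by Rd7; b8: attacked by Be5.
Legal moves for White: none.
Not in check and no legal moves → stalemate.

stalemate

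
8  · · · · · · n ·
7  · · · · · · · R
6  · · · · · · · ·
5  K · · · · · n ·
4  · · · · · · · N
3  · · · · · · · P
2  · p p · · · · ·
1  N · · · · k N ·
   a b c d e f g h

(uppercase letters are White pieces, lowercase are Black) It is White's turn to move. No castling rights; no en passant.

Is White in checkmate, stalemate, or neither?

neither

White to move; white king on a5.
In check: no.
Legal moves for White include: Rh8, Rg7, Rf7+, Re7, Rd7, Rc7, Rb7, Ra7, Rh6, Rh5, Kb6, Ka6, Kb5, Kb4, Ka4, Ng6, Nf5, Nhf3, ... (list truncated; more exist).
White has legal moves and is not in check → neither.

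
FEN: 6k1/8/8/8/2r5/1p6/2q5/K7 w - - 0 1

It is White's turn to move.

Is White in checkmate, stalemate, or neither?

stalemate

White to move; white king on a1.
In check: no.
King squares — b1: attacked by Qc2; a2: attacked by Qc2; b2: attacked by Qc2.
Legal moves for White: none.
Not in check and no legal moves → stalemate.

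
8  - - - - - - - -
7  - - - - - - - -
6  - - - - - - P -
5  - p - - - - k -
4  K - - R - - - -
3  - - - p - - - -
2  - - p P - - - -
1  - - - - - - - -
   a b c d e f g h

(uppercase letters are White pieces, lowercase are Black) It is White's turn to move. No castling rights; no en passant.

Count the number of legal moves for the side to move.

5

White to move; king on a4.
In check: yes, from the black pawn on b5.
Legal moves: Kxb5, Ka5, Kb4, Kb3, Ka3.
Count: 5.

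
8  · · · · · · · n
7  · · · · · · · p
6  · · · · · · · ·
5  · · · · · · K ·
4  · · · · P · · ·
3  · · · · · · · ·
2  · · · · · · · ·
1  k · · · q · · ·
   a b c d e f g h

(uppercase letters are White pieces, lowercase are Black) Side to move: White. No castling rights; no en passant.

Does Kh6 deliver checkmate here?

After Kh6: black king on a1; in check: no.
Black is not in check, so this cannot be checkmate.

no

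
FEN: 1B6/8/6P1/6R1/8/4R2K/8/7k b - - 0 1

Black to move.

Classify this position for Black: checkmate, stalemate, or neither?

stalemate

Black to move; black king on h1.
In check: no.
King squares — g1: attacked by Rg5; g2: attacked by Kh3; h2: attacked by Kh3.
Legal moves for Black: none.
Not in check and no legal moves → stalemate.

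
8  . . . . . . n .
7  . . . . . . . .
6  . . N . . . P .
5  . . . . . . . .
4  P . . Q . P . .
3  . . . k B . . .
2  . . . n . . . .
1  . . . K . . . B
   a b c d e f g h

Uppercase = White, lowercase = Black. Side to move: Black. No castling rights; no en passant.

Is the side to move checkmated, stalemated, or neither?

Black to move; black king on d3.
In check: yes, from the white queen on d4.
King squares — c2: attacked by Kd1; d2: own knight; e2: attacked by Kd1; c3: attacked by Qd4; e3: attacked by Qd4; c4: attacked by Qd4; d4: attacked by Be3; e4: attacked by Bh1.
Legal moves for Black: none.
In check with no legal moves → checkmate.

checkmate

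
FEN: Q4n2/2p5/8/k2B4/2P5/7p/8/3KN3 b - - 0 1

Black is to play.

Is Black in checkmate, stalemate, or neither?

Black to move; black king on a5.
In check: yes, from the white queen on a8.
King squares — a4: attacked by Qa8; b4: available; b5: attacked by Pc4; a6: attacked by Qa8; b6: available.
Legal moves for Black: Kb6, Kb4.
Black is in check but has 2 legal moves → neither.

neither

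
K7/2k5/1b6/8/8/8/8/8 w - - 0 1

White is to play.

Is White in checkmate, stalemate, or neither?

White to move; white king on a8.
In check: no.
King squares — a7: attacked by Bb6; b7: attacked by Kc7; b8: attacked by Kc7.
Legal moves for White: none.
Not in check and no legal moves → stalemate.

stalemate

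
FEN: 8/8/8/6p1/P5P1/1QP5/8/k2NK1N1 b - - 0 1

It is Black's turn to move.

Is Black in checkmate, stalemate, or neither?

stalemate

Black to move; black king on a1.
In check: no.
King squares — b1: attacked by Qb3; a2: attacked by Qb3; b2: attacked by Nd1.
Legal moves for Black: none.
Not in check and no legal moves → stalemate.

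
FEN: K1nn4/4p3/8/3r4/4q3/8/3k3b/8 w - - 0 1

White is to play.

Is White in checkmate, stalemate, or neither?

White to move; white king on a8.
In check: no.
King squares — a7: attacked by Nc8; b7: attacked by Nd8; b8: attacked by Bh2.
Legal moves for White: none.
Not in check and no legal moves → stalemate.

stalemate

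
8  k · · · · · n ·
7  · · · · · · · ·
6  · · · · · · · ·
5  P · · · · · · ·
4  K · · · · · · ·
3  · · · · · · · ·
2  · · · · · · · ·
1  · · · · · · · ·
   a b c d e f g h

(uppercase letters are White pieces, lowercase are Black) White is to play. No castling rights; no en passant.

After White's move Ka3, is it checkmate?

After Ka3: black king on a8; in check: no.
Black is not in check, so this cannot be checkmate.

no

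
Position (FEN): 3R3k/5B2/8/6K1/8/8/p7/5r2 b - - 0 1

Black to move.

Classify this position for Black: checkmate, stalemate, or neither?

Black to move; black king on h8.
In check: yes, from the white rook on d8.
King squares — g7: available; h7: available; g8: attacked by Bf7.
Legal moves for Black: Kh7, Kg7.
Black is in check but has 2 legal moves → neither.

neither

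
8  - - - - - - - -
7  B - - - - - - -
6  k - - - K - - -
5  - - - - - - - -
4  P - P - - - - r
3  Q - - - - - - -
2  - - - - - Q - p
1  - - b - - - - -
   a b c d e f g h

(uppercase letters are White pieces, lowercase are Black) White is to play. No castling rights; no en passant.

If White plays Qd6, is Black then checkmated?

no

After Qd6: black king on a6; in check: yes, from the white queen on d6.
Black has 2 legal replies: Kb7, Ka5.
In check but a legal move exists → not checkmate.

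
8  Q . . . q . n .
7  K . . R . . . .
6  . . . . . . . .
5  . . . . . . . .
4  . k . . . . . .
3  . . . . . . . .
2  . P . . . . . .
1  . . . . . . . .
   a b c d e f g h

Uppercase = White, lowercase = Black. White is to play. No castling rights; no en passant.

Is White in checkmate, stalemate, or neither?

neither

White to move; white king on a7.
In check: no.
Legal moves for White include: Qxe8, Qd8, Qc8, Qb8+, Qb7+, Qc6, Qd5, Qe4+, Qf3, Qg2, Qh1, Rd8, Rh7, Rg7, Rf7, Re7, Rc7, Rb7+, ... (list truncated; more exist).
White has legal moves and is not in check → neither.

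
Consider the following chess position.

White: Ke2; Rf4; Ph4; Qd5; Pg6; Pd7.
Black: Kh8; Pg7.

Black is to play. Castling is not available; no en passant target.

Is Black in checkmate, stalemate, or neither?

stalemate

Black to move; black king on h8.
In check: no.
King squares — g7: own pawn; h7: attacked by Pg6; g8: attacked by Qd5.
Legal moves for Black: none.
Not in check and no legal moves → stalemate.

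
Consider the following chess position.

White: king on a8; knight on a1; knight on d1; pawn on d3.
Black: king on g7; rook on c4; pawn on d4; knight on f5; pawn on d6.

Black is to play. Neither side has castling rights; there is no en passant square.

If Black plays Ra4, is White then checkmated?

After Ra4: white king on a8; in check: yes, from the black rook on a4.
White has 2 legal replies: Kb8, Kb7.
In check but a legal move exists → not checkmate.

no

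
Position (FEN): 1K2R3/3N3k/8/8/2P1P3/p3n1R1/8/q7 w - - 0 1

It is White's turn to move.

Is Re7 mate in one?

no

After Re7: black king on h7; in check: yes, from the white rook on e7.
Black has 3 legal replies: Kh8, Kh6, Qg7.
In check but a legal move exists → not checkmate.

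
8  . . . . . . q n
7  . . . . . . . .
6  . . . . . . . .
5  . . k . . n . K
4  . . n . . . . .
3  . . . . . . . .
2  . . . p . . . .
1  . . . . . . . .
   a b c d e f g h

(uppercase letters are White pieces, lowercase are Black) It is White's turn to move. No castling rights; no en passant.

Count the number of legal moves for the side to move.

White to move; king on h5.
In check: no.
Legal moves: none.
Count: 0.

0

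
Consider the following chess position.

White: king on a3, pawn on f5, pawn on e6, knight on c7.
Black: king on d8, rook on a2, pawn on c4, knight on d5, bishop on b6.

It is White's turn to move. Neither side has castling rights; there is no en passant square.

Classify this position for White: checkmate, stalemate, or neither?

White to move; white king on a3.
In check: yes, from the black rook on a2.
King squares — a2: available; b2: attacked by Ra2; b3: attacked by Pc4; a4: attacked by Ra2; b4: attacked by Nd5.
Legal moves for White: Kxa2.
White is in check but has 1 legal move → neither.

neither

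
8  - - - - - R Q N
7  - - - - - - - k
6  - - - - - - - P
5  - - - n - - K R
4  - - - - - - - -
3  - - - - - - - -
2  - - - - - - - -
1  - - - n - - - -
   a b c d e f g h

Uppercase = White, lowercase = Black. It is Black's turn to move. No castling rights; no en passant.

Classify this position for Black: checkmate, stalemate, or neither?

Black to move; black king on h7.
In check: yes, from the white queen on g8.
King squares — g6: attacked by Kg5; h6: attacked by Kg5; g7: attacked by Ph6; g8: attacked by Rf8; h8: attacked by Qg8.
Legal moves for Black: none.
In check with no legal moves → checkmate.

checkmate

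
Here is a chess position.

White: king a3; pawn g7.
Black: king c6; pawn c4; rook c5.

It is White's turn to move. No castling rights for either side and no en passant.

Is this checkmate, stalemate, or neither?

White to move; white king on a3.
In check: no.
Legal moves for White: Kb4, Ka4, Kb2, Ka2, g8=Q, g8=R, g8=B, g8=N.
White has 8 legal moves and is not in check → neither.

neither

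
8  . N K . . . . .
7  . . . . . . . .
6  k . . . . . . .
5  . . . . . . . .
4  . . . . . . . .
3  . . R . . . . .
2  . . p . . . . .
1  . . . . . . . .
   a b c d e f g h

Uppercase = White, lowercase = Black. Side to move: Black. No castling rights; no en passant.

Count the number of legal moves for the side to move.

Black to move; king on a6.
In check: yes, from the white knight on b8.
Legal moves: Ka7, Kb6, Kb5, Ka5.
Count: 4.

4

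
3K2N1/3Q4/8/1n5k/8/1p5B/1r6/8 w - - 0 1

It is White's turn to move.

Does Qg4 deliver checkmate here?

yes

After Qg4: black king on h5; in check: yes, from the white queen on g4.
King squares — g4: attacked by Bh3; h4: attacked by Qg4; g5: attacked by Qg4; g6: attacked by Qg4; h6: attacked by Ng8.
Black has no legal moves → checkmate.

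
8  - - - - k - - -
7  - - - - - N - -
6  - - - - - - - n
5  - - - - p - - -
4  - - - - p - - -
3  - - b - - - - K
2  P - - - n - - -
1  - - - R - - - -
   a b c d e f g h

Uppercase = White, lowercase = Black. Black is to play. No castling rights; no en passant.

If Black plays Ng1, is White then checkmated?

After Ng1: white king on h3; in check: yes, from the black knight on g1.
White has 5 legal replies: Kh4, Kg3, Kh2, Kg2, Rxg1.
In check but a legal move exists → not checkmate.

no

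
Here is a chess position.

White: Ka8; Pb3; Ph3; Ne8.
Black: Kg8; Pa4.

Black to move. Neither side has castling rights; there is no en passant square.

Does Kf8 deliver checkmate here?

After Kf8: white king on a8; in check: no.
White is not in check, so this cannot be checkmate.

no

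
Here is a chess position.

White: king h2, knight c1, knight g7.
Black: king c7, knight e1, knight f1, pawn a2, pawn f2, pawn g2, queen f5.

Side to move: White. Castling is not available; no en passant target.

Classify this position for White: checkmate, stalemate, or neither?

White to move; white king on h2.
In check: yes, from the black knight on f1.
King squares — g1: attacked by Pf2; h1: attacked by Pg2; g2: attacked by Ne1; g3: attacked by Nf1; h3: attacked by Qf5.
Legal moves for White: none.
In check with no legal moves → checkmate.

checkmate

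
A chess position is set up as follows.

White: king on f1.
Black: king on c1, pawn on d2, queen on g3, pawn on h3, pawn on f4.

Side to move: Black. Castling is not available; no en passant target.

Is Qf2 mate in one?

no

After Qf2: white king on f1; in check: yes, from the black queen on f2.
White has 1 legal reply: Kxf2.
In check but a legal move exists → not checkmate.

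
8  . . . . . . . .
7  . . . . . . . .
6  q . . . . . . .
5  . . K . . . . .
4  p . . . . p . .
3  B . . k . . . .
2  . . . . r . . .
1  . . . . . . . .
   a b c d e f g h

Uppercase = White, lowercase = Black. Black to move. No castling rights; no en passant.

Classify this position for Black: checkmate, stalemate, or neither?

Black to move; black king on d3.
In check: no.
Legal moves for Black include: Qc8+, Qa8, Qb7, Qa7+, Qh6, Qg6, Qf6, Qe6, Qd6+, Qc6+, Qb6+, Qb5+, Qa5+, Qc4+, Ke4, Ke3, Kc3, Kd2, ... (list truncated; more exist).
Black has legal moves and is not in check → neither.

neither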